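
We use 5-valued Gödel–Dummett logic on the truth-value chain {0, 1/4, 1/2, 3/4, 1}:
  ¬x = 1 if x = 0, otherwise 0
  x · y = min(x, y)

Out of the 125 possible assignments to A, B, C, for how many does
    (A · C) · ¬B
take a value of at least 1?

value 1: 1 assignment (counts)
value 3/4: 3 assignments
value 1/2: 5 assignments
value 1/4: 7 assignments
value 0: 109 assignments
So 1 of the 125 assignments meets the threshold.

1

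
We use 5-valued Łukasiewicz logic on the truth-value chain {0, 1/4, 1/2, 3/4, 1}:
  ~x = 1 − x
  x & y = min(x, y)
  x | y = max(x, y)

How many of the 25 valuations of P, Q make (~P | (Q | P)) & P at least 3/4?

10

value 1: 5 assignments (counts)
value 3/4: 5 assignments (counts)
value 1/2: 5 assignments
value 1/4: 5 assignments
value 0: 5 assignments
So 10 of the 25 assignments meet the threshold.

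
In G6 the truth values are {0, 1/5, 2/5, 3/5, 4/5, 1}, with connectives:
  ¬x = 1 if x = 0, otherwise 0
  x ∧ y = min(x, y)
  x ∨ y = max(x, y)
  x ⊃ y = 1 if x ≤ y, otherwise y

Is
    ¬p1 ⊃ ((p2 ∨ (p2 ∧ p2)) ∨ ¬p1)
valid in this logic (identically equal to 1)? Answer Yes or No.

Yes

At p1 = 3/5, p2 = 4/5, for instance:
¬p1 = ¬3/5 = 0
p2 ∧ p2 = 4/5 ∧ 4/5 = 4/5
p2 ∨ (p2 ∧ p2) = 4/5 ∨ 4/5 = 4/5
(p2 ∨ (p2 ∧ p2)) ∨ ¬p1 = 4/5 ∨ 0 = 4/5
¬p1 ⊃ ((p2 ∨ (p2 ∧ p2)) ∨ ¬p1) = 0 ⊃ 4/5 = 1
and checking the remaining 35 assignments likewise gives ≥ 1 in every case.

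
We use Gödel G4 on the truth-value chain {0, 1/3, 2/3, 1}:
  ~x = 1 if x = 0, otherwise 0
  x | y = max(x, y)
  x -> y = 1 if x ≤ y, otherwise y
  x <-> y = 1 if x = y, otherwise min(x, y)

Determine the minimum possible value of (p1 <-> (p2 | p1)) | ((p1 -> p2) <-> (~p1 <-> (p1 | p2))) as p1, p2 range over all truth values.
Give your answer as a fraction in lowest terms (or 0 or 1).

Take p1 = 0, p2 = 1/3:
p2 | p1 = 1/3 | 0 = 1/3
p1 <-> (p2 | p1) = 0 <-> 1/3 = 0
p1 -> p2 = 0 -> 1/3 = 1
~p1 = ~0 = 1
p1 | p2 = 0 | 1/3 = 1/3
~p1 <-> (p1 | p2) = 1 <-> 1/3 = 1/3
(p1 -> p2) <-> (~p1 <-> (p1 | p2)) = 1 <-> 1/3 = 1/3
(p1 <-> (p2 | p1)) | ((p1 -> p2) <-> (~p1 <-> (p1 | p2))) = 0 | 1/3 = 1/3
No assignment yields a value below 1/3, so this is the minimum.

1/3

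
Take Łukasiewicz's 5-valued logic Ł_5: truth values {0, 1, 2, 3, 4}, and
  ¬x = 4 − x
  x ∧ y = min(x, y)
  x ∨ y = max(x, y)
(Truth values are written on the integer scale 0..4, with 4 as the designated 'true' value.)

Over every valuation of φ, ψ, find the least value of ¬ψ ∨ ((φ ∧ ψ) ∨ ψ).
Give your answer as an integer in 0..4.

2

Take φ = 0, ψ = 2:
¬ψ = ¬2 = 2
φ ∧ ψ = 0 ∧ 2 = 0
(φ ∧ ψ) ∨ ψ = 0 ∨ 2 = 2
¬ψ ∨ ((φ ∧ ψ) ∨ ψ) = 2 ∨ 2 = 2
No assignment yields a value below 2, so this is the minimum.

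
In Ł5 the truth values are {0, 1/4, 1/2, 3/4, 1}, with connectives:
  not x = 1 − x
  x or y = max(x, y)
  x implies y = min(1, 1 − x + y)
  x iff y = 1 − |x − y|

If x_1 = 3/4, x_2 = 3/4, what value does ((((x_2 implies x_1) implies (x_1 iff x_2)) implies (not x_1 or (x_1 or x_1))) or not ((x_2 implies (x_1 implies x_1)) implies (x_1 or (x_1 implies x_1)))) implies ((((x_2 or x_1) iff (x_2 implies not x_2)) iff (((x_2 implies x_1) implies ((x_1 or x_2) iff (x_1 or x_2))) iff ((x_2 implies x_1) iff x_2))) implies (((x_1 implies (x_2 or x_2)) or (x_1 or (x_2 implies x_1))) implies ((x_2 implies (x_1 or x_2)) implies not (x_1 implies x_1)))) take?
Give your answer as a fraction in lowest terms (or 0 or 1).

x_2 implies x_1 = 3/4 implies 3/4 = 1
x_1 iff x_2 = 3/4 iff 3/4 = 1
(x_2 implies x_1) implies (x_1 iff x_2) = 1 implies 1 = 1
not x_1 = not 3/4 = 1/4
x_1 or x_1 = 3/4 or 3/4 = 3/4
not x_1 or (x_1 or x_1) = 1/4 or 3/4 = 3/4
((x_2 implies x_1) implies (x_1 iff x_2)) implies (not x_1 or (x_1 or x_1)) = 1 implies 3/4 = 3/4
x_1 implies x_1 = 3/4 implies 3/4 = 1
x_2 implies (x_1 implies x_1) = 3/4 implies 1 = 1
x_1 implies x_1 = 3/4 implies 3/4 = 1
x_1 or (x_1 implies x_1) = 3/4 or 1 = 1
(x_2 implies (x_1 implies x_1)) implies (x_1 or (x_1 implies x_1)) = 1 implies 1 = 1
not ((x_2 implies (x_1 implies x_1)) implies (x_1 or (x_1 implies x_1))) = not 1 = 0
(((x_2 implies x_1) implies (x_1 iff x_2)) implies (not x_1 or (x_1 or x_1))) or not ((x_2 implies (x_1 implies x_1)) implies (x_1 or (x_1 implies x_1))) = 3/4 or 0 = 3/4
x_2 or x_1 = 3/4 or 3/4 = 3/4
not x_2 = not 3/4 = 1/4
x_2 implies not x_2 = 3/4 implies 1/4 = 1/2
(x_2 or x_1) iff (x_2 implies not x_2) = 3/4 iff 1/2 = 3/4
x_2 implies x_1 = 3/4 implies 3/4 = 1
x_1 or x_2 = 3/4 or 3/4 = 3/4
x_1 or x_2 = 3/4 or 3/4 = 3/4
(x_1 or x_2) iff (x_1 or x_2) = 3/4 iff 3/4 = 1
(x_2 implies x_1) implies ((x_1 or x_2) iff (x_1 or x_2)) = 1 implies 1 = 1
x_2 implies x_1 = 3/4 implies 3/4 = 1
(x_2 implies x_1) iff x_2 = 1 iff 3/4 = 3/4
((x_2 implies x_1) implies ((x_1 or x_2) iff (x_1 or x_2))) iff ((x_2 implies x_1) iff x_2) = 1 iff 3/4 = 3/4
((x_2 or x_1) iff (x_2 implies not x_2)) iff (((x_2 implies x_1) implies ((x_1 or x_2) iff (x_1 or x_2))) iff ((x_2 implies x_1) iff x_2)) = 3/4 iff 3/4 = 1
x_2 or x_2 = 3/4 or 3/4 = 3/4
x_1 implies (x_2 or x_2) = 3/4 implies 3/4 = 1
x_2 implies x_1 = 3/4 implies 3/4 = 1
x_1 or (x_2 implies x_1) = 3/4 or 1 = 1
(x_1 implies (x_2 or x_2)) or (x_1 or (x_2 implies x_1)) = 1 or 1 = 1
x_1 or x_2 = 3/4 or 3/4 = 3/4
x_2 implies (x_1 or x_2) = 3/4 implies 3/4 = 1
x_1 implies x_1 = 3/4 implies 3/4 = 1
not (x_1 implies x_1) = not 1 = 0
(x_2 implies (x_1 or x_2)) implies not (x_1 implies x_1) = 1 implies 0 = 0
((x_1 implies (x_2 or x_2)) or (x_1 or (x_2 implies x_1))) implies ((x_2 implies (x_1 or x_2)) implies not (x_1 implies x_1)) = 1 implies 0 = 0
(((x_2 or x_1) iff (x_2 implies not x_2)) iff (((x_2 implies x_1) implies ((x_1 or x_2) iff (x_1 or x_2))) iff ((x_2 implies x_1) iff x_2))) implies (((x_1 implies (x_2 or x_2)) or (x_1 or (x_2 implies x_1))) implies ((x_2 implies (x_1 or x_2)) implies not (x_1 implies x_1))) = 1 implies 0 = 0
((((x_2 implies x_1) implies (x_1 iff x_2)) implies (not x_1 or (x_1 or x_1))) or not ((x_2 implies (x_1 implies x_1)) implies (x_1 or (x_1 implies x_1)))) implies ((((x_2 or x_1) iff (x_2 implies not x_2)) iff (((x_2 implies x_1) implies ((x_1 or x_2) iff (x_1 or x_2))) iff ((x_2 implies x_1) iff x_2))) implies (((x_1 implies (x_2 or x_2)) or (x_1 or (x_2 implies x_1))) implies ((x_2 implies (x_1 or x_2)) implies not (x_1 implies x_1)))) = 3/4 implies 0 = 1/4

1/4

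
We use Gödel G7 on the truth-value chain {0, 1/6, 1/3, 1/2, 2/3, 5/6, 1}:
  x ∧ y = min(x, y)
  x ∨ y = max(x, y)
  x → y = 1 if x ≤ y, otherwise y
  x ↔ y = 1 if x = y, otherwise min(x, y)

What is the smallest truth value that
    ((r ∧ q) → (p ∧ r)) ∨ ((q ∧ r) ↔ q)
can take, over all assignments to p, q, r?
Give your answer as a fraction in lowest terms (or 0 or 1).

1/6

Take p = 0, q = 1/3, r = 1/6:
r ∧ q = 1/6 ∧ 1/3 = 1/6
p ∧ r = 0 ∧ 1/6 = 0
(r ∧ q) → (p ∧ r) = 1/6 → 0 = 0
q ∧ r = 1/3 ∧ 1/6 = 1/6
(q ∧ r) ↔ q = 1/6 ↔ 1/3 = 1/6
((r ∧ q) → (p ∧ r)) ∨ ((q ∧ r) ↔ q) = 0 ∨ 1/6 = 1/6
No assignment yields a value below 1/6, so this is the minimum.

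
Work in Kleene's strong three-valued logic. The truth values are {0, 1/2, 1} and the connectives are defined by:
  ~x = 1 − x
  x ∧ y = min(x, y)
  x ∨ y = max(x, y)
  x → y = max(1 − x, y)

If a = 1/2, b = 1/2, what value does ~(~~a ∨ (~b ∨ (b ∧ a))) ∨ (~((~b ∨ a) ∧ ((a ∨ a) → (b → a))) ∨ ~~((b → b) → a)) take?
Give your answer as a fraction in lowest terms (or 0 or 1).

~a = ~1/2 = 1/2
~~a = ~1/2 = 1/2
~b = ~1/2 = 1/2
b ∧ a = 1/2 ∧ 1/2 = 1/2
~b ∨ (b ∧ a) = 1/2 ∨ 1/2 = 1/2
~~a ∨ (~b ∨ (b ∧ a)) = 1/2 ∨ 1/2 = 1/2
~(~~a ∨ (~b ∨ (b ∧ a))) = ~1/2 = 1/2
~b = ~1/2 = 1/2
~b ∨ a = 1/2 ∨ 1/2 = 1/2
a ∨ a = 1/2 ∨ 1/2 = 1/2
b → a = 1/2 → 1/2 = 1/2
(a ∨ a) → (b → a) = 1/2 → 1/2 = 1/2
(~b ∨ a) ∧ ((a ∨ a) → (b → a)) = 1/2 ∧ 1/2 = 1/2
~((~b ∨ a) ∧ ((a ∨ a) → (b → a))) = ~1/2 = 1/2
b → b = 1/2 → 1/2 = 1/2
(b → b) → a = 1/2 → 1/2 = 1/2
~((b → b) → a) = ~1/2 = 1/2
~~((b → b) → a) = ~1/2 = 1/2
~((~b ∨ a) ∧ ((a ∨ a) → (b → a))) ∨ ~~((b → b) → a) = 1/2 ∨ 1/2 = 1/2
~(~~a ∨ (~b ∨ (b ∧ a))) ∨ (~((~b ∨ a) ∧ ((a ∨ a) → (b → a))) ∨ ~~((b → b) → a)) = 1/2 ∨ 1/2 = 1/2

1/2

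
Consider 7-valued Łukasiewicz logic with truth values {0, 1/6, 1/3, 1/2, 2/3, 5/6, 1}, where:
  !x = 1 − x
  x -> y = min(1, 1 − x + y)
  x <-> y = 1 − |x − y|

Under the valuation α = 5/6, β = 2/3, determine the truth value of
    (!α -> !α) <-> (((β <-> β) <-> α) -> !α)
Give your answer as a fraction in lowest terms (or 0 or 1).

1/3

!α = !5/6 = 1/6
!α = !5/6 = 1/6
!α -> !α = 1/6 -> 1/6 = 1
β <-> β = 2/3 <-> 2/3 = 1
(β <-> β) <-> α = 1 <-> 5/6 = 5/6
!α = !5/6 = 1/6
((β <-> β) <-> α) -> !α = 5/6 -> 1/6 = 1/3
(!α -> !α) <-> (((β <-> β) <-> α) -> !α) = 1 <-> 1/3 = 1/3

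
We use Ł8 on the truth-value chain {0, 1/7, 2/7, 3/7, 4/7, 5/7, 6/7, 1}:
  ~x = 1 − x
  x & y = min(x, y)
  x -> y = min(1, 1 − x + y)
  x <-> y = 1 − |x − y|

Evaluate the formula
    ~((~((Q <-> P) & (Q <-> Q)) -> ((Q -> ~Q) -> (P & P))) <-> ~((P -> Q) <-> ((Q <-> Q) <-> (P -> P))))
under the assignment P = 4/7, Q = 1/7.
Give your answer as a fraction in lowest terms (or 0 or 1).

Q <-> P = 1/7 <-> 4/7 = 4/7
Q <-> Q = 1/7 <-> 1/7 = 1
(Q <-> P) & (Q <-> Q) = 4/7 & 1 = 4/7
~((Q <-> P) & (Q <-> Q)) = ~4/7 = 3/7
~Q = ~1/7 = 6/7
Q -> ~Q = 1/7 -> 6/7 = 1
P & P = 4/7 & 4/7 = 4/7
(Q -> ~Q) -> (P & P) = 1 -> 4/7 = 4/7
~((Q <-> P) & (Q <-> Q)) -> ((Q -> ~Q) -> (P & P)) = 3/7 -> 4/7 = 1
P -> Q = 4/7 -> 1/7 = 4/7
Q <-> Q = 1/7 <-> 1/7 = 1
P -> P = 4/7 -> 4/7 = 1
(Q <-> Q) <-> (P -> P) = 1 <-> 1 = 1
(P -> Q) <-> ((Q <-> Q) <-> (P -> P)) = 4/7 <-> 1 = 4/7
~((P -> Q) <-> ((Q <-> Q) <-> (P -> P))) = ~4/7 = 3/7
(~((Q <-> P) & (Q <-> Q)) -> ((Q -> ~Q) -> (P & P))) <-> ~((P -> Q) <-> ((Q <-> Q) <-> (P -> P))) = 1 <-> 3/7 = 3/7
~((~((Q <-> P) & (Q <-> Q)) -> ((Q -> ~Q) -> (P & P))) <-> ~((P -> Q) <-> ((Q <-> Q) <-> (P -> P)))) = ~3/7 = 4/7

4/7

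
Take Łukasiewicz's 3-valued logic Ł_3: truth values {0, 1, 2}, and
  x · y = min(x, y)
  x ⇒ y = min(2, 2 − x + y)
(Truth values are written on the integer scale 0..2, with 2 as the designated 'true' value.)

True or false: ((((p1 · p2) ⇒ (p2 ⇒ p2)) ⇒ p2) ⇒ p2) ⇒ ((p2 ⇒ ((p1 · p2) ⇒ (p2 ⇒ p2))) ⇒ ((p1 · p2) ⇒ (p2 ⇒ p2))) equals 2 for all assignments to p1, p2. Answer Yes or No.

Yes

p1 = 0, p2 = 0 ↦ 2
p1 = 0, p2 = 1 ↦ 2
p1 = 0, p2 = 2 ↦ 2
p1 = 1, p2 = 0 ↦ 2
p1 = 1, p2 = 1 ↦ 2
p1 = 1, p2 = 2 ↦ 2
p1 = 2, p2 = 0 ↦ 2
p1 = 2, p2 = 1 ↦ 2
p1 = 2, p2 = 2 ↦ 2
Every assignment gives a value ≥ 2.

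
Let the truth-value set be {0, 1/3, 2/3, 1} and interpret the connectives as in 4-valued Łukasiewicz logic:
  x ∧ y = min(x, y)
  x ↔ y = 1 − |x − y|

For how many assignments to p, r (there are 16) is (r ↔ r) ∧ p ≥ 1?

p = 0, r = 0 ↦ 0  <
p = 0, r = 1/3 ↦ 0  <
p = 0, r = 2/3 ↦ 0  <
p = 0, r = 1 ↦ 0  <
p = 1/3, r = 0 ↦ 1/3  <
p = 1/3, r = 1/3 ↦ 1/3  <
p = 1/3, r = 2/3 ↦ 1/3  <
p = 1/3, r = 1 ↦ 1/3  <
p = 2/3, r = 0 ↦ 2/3  <
p = 2/3, r = 1/3 ↦ 2/3  <
p = 2/3, r = 2/3 ↦ 2/3  <
p = 2/3, r = 1 ↦ 2/3  <
p = 1, r = 0 ↦ 1  ≥
p = 1, r = 1/3 ↦ 1  ≥
p = 1, r = 2/3 ↦ 1  ≥
p = 1, r = 1 ↦ 1  ≥
So 4 of the 16 assignments meet the threshold.

4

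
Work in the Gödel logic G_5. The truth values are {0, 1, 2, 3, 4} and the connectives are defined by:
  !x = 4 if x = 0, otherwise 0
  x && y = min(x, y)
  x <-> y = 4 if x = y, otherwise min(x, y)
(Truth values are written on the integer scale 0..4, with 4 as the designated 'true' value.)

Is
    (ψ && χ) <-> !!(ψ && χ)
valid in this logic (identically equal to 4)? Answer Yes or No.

No

Counterexample: take ψ = 1, χ = 1.
ψ && χ = 1 && 1 = 1
!(ψ && χ) = !1 = 0
!!(ψ && χ) = !0 = 4
(ψ && χ) <-> !!(ψ && χ) = 1 <-> 4 = 1
This gives 1 ≠ 4.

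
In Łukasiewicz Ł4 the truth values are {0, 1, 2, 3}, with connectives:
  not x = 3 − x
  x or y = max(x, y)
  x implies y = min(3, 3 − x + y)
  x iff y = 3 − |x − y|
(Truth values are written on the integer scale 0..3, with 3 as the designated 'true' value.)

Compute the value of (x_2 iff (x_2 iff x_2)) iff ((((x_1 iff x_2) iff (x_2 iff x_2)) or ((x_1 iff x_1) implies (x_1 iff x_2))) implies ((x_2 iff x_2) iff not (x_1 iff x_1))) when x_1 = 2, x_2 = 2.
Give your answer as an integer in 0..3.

1

x_2 iff x_2 = 2 iff 2 = 3
x_2 iff (x_2 iff x_2) = 2 iff 3 = 2
x_1 iff x_2 = 2 iff 2 = 3
x_2 iff x_2 = 2 iff 2 = 3
(x_1 iff x_2) iff (x_2 iff x_2) = 3 iff 3 = 3
x_1 iff x_1 = 2 iff 2 = 3
x_1 iff x_2 = 2 iff 2 = 3
(x_1 iff x_1) implies (x_1 iff x_2) = 3 implies 3 = 3
((x_1 iff x_2) iff (x_2 iff x_2)) or ((x_1 iff x_1) implies (x_1 iff x_2)) = 3 or 3 = 3
x_2 iff x_2 = 2 iff 2 = 3
x_1 iff x_1 = 2 iff 2 = 3
not (x_1 iff x_1) = not 3 = 0
(x_2 iff x_2) iff not (x_1 iff x_1) = 3 iff 0 = 0
(((x_1 iff x_2) iff (x_2 iff x_2)) or ((x_1 iff x_1) implies (x_1 iff x_2))) implies ((x_2 iff x_2) iff not (x_1 iff x_1)) = 3 implies 0 = 0
(x_2 iff (x_2 iff x_2)) iff ((((x_1 iff x_2) iff (x_2 iff x_2)) or ((x_1 iff x_1) implies (x_1 iff x_2))) implies ((x_2 iff x_2) iff not (x_1 iff x_1))) = 2 iff 0 = 1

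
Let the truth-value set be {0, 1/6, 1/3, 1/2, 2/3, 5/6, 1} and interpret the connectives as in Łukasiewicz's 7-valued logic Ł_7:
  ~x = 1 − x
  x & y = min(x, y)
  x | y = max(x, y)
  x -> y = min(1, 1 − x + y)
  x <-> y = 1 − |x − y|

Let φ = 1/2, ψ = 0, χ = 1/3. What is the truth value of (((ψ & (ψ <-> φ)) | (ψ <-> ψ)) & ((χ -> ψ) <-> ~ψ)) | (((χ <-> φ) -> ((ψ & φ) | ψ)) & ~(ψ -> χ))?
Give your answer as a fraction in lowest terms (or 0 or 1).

2/3

ψ <-> φ = 0 <-> 1/2 = 1/2
ψ & (ψ <-> φ) = 0 & 1/2 = 0
ψ <-> ψ = 0 <-> 0 = 1
(ψ & (ψ <-> φ)) | (ψ <-> ψ) = 0 | 1 = 1
χ -> ψ = 1/3 -> 0 = 2/3
~ψ = ~0 = 1
(χ -> ψ) <-> ~ψ = 2/3 <-> 1 = 2/3
((ψ & (ψ <-> φ)) | (ψ <-> ψ)) & ((χ -> ψ) <-> ~ψ) = 1 & 2/3 = 2/3
χ <-> φ = 1/3 <-> 1/2 = 5/6
ψ & φ = 0 & 1/2 = 0
(ψ & φ) | ψ = 0 | 0 = 0
(χ <-> φ) -> ((ψ & φ) | ψ) = 5/6 -> 0 = 1/6
ψ -> χ = 0 -> 1/3 = 1
~(ψ -> χ) = ~1 = 0
((χ <-> φ) -> ((ψ & φ) | ψ)) & ~(ψ -> χ) = 1/6 & 0 = 0
(((ψ & (ψ <-> φ)) | (ψ <-> ψ)) & ((χ -> ψ) <-> ~ψ)) | (((χ <-> φ) -> ((ψ & φ) | ψ)) & ~(ψ -> χ)) = 2/3 | 0 = 2/3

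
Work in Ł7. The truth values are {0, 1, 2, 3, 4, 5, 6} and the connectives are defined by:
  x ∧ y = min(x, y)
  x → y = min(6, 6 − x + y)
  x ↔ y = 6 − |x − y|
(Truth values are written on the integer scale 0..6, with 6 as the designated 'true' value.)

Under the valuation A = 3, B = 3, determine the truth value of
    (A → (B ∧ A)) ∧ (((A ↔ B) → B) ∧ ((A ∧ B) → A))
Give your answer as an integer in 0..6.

B ∧ A = 3 ∧ 3 = 3
A → (B ∧ A) = 3 → 3 = 6
A ↔ B = 3 ↔ 3 = 6
(A ↔ B) → B = 6 → 3 = 3
A ∧ B = 3 ∧ 3 = 3
(A ∧ B) → A = 3 → 3 = 6
((A ↔ B) → B) ∧ ((A ∧ B) → A) = 3 ∧ 6 = 3
(A → (B ∧ A)) ∧ (((A ↔ B) → B) ∧ ((A ∧ B) → A)) = 6 ∧ 3 = 3

3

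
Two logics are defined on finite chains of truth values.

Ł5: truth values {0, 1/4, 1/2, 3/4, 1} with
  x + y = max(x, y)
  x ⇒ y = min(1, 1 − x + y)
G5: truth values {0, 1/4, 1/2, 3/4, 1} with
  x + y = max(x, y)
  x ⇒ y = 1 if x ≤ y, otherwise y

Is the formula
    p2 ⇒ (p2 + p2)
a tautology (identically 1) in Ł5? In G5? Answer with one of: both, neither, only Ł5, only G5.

both

In Ł5: every assignment gives 1 — tautology.
In G5: every assignment gives 1 — tautology.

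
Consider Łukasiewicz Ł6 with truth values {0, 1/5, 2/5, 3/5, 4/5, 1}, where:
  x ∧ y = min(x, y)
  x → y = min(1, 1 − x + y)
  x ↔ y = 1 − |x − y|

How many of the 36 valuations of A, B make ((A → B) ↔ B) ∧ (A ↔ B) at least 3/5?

15

value 1: 1 assignment (counts)
value 4/5: 5 assignments (counts)
value 3/5: 9 assignments (counts)
value 2/5: 11 assignments
value 1/5: 7 assignments
value 0: 3 assignments
So 15 of the 36 assignments meet the threshold.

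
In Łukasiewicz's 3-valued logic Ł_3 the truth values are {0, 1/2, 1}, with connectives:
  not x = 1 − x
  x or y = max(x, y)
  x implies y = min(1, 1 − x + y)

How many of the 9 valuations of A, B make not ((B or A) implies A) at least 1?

A = 0, B = 0 ↦ 0  <
A = 0, B = 1/2 ↦ 1/2  <
A = 0, B = 1 ↦ 1  ≥
A = 1/2, B = 0 ↦ 0  <
A = 1/2, B = 1/2 ↦ 0  <
A = 1/2, B = 1 ↦ 1/2  <
A = 1, B = 0 ↦ 0  <
A = 1, B = 1/2 ↦ 0  <
A = 1, B = 1 ↦ 0  <
So 1 of the 9 assignments meets the threshold.

1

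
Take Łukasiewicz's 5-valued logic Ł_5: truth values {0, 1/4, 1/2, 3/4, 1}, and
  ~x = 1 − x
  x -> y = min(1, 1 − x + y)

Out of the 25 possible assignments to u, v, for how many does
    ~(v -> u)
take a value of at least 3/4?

3

value 1: 1 assignment (counts)
value 3/4: 2 assignments (counts)
value 1/2: 3 assignments
value 1/4: 4 assignments
value 0: 15 assignments
So 3 of the 25 assignments meet the threshold.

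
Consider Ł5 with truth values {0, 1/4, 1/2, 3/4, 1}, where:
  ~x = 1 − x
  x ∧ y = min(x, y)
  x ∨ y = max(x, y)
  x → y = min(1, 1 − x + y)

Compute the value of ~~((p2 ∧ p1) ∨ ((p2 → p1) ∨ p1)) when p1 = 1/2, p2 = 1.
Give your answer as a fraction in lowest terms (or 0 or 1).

1/2

p2 ∧ p1 = 1 ∧ 1/2 = 1/2
p2 → p1 = 1 → 1/2 = 1/2
(p2 → p1) ∨ p1 = 1/2 ∨ 1/2 = 1/2
(p2 ∧ p1) ∨ ((p2 → p1) ∨ p1) = 1/2 ∨ 1/2 = 1/2
~((p2 ∧ p1) ∨ ((p2 → p1) ∨ p1)) = ~1/2 = 1/2
~~((p2 ∧ p1) ∨ ((p2 → p1) ∨ p1)) = ~1/2 = 1/2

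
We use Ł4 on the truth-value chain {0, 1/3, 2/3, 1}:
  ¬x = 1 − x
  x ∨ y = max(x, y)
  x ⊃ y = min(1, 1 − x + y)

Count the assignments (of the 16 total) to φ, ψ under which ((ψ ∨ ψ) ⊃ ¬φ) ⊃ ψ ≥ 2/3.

φ = 0, ψ = 0 ↦ 0  <
φ = 0, ψ = 1/3 ↦ 1/3  <
φ = 0, ψ = 2/3 ↦ 2/3  ≥
φ = 0, ψ = 1 ↦ 1  ≥
φ = 1/3, ψ = 0 ↦ 0  <
φ = 1/3, ψ = 1/3 ↦ 1/3  <
φ = 1/3, ψ = 2/3 ↦ 2/3  ≥
φ = 1/3, ψ = 1 ↦ 1  ≥
φ = 2/3, ψ = 0 ↦ 0  <
φ = 2/3, ψ = 1/3 ↦ 1/3  <
φ = 2/3, ψ = 2/3 ↦ 1  ≥
φ = 2/3, ψ = 1 ↦ 1  ≥
φ = 1, ψ = 0 ↦ 0  <
φ = 1, ψ = 1/3 ↦ 2/3  ≥
φ = 1, ψ = 2/3 ↦ 1  ≥
φ = 1, ψ = 1 ↦ 1  ≥
So 9 of the 16 assignments meet the threshold.

9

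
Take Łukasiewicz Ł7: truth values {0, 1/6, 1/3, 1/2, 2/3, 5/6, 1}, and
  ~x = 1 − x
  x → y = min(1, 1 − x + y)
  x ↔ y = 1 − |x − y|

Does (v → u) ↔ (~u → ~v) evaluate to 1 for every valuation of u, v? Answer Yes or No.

Yes

At u = 1/6, v = 1/3, for instance:
v → u = 1/3 → 1/6 = 5/6
~u = ~1/6 = 5/6
~v = ~1/3 = 2/3
~u → ~v = 5/6 → 2/3 = 5/6
(v → u) ↔ (~u → ~v) = 5/6 ↔ 5/6 = 1
and checking the remaining 48 assignments likewise gives ≥ 1 in every case.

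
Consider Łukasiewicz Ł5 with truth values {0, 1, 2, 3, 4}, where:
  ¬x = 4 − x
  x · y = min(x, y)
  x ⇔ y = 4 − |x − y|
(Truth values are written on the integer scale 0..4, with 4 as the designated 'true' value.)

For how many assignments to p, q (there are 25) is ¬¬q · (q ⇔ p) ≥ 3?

5

value 4: 1 assignment (counts)
value 3: 4 assignments (counts)
value 2: 7 assignments
value 1: 7 assignments
value 0: 6 assignments
So 5 of the 25 assignments meet the threshold.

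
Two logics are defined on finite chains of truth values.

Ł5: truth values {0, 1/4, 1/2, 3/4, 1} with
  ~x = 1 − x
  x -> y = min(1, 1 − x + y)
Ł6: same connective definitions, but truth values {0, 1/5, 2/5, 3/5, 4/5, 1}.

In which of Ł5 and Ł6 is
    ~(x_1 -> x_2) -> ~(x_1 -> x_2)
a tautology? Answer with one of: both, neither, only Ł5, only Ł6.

In Ł5: every assignment gives 1 — tautology.
In Ł6: every assignment gives 1 — tautology.

both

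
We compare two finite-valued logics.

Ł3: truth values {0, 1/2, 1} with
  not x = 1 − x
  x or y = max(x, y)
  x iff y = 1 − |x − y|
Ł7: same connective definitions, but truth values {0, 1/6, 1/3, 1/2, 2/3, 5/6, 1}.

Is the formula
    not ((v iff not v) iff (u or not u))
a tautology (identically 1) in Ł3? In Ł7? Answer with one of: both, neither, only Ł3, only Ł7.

neither

In Ł3: at u = 0, v = 1/2 the value is 0 — not a tautology.
In Ł7: at u = 0, v = 1/6 the value is 2/3 — not a tautology.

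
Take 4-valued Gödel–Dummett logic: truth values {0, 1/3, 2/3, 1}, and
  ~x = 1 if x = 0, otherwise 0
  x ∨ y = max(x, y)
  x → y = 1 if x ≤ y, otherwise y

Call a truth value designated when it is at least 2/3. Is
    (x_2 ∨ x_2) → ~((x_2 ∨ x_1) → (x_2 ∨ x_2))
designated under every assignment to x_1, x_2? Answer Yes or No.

Counterexample: take x_1 = 0, x_2 = 1/3.
x_2 ∨ x_2 = 1/3 ∨ 1/3 = 1/3
x_2 ∨ x_1 = 1/3 ∨ 0 = 1/3
(x_2 ∨ x_1) → (x_2 ∨ x_2) = 1/3 → 1/3 = 1
~((x_2 ∨ x_1) → (x_2 ∨ x_2)) = ~1 = 0
(x_2 ∨ x_2) → ~((x_2 ∨ x_1) → (x_2 ∨ x_2)) = 1/3 → 0 = 0
This gives 0, which is below 2/3.

No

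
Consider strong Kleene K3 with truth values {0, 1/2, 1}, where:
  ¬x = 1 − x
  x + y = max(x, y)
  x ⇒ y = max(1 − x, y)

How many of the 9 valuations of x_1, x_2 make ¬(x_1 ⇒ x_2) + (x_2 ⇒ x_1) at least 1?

x_1 = 0, x_2 = 0 ↦ 1  ≥
x_1 = 0, x_2 = 1/2 ↦ 1/2  <
x_1 = 0, x_2 = 1 ↦ 0  <
x_1 = 1/2, x_2 = 0 ↦ 1  ≥
x_1 = 1/2, x_2 = 1/2 ↦ 1/2  <
x_1 = 1/2, x_2 = 1 ↦ 1/2  <
x_1 = 1, x_2 = 0 ↦ 1  ≥
x_1 = 1, x_2 = 1/2 ↦ 1  ≥
x_1 = 1, x_2 = 1 ↦ 1  ≥
So 5 of the 9 assignments meet the threshold.

5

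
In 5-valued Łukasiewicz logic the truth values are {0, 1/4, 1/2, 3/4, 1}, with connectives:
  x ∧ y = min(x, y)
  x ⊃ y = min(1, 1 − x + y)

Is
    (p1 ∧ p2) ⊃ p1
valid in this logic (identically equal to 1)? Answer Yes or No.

At p1 = 1, p2 = 1/2, for instance:
p1 ∧ p2 = 1 ∧ 1/2 = 1/2
(p1 ∧ p2) ⊃ p1 = 1/2 ⊃ 1 = 1
and checking the remaining 24 assignments likewise gives ≥ 1 in every case.

Yes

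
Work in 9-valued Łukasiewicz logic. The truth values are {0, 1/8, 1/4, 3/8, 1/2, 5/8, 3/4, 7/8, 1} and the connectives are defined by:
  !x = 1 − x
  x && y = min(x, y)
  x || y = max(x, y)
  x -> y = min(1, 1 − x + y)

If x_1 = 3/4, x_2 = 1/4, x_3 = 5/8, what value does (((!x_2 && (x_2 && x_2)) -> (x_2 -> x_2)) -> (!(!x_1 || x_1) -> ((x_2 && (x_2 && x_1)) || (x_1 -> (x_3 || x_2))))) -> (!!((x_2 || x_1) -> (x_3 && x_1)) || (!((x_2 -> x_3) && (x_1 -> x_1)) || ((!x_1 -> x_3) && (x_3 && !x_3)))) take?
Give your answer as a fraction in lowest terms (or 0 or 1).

7/8

!x_2 = !1/4 = 3/4
x_2 && x_2 = 1/4 && 1/4 = 1/4
!x_2 && (x_2 && x_2) = 3/4 && 1/4 = 1/4
x_2 -> x_2 = 1/4 -> 1/4 = 1
(!x_2 && (x_2 && x_2)) -> (x_2 -> x_2) = 1/4 -> 1 = 1
!x_1 = !3/4 = 1/4
!x_1 || x_1 = 1/4 || 3/4 = 3/4
!(!x_1 || x_1) = !3/4 = 1/4
x_2 && x_1 = 1/4 && 3/4 = 1/4
x_2 && (x_2 && x_1) = 1/4 && 1/4 = 1/4
x_3 || x_2 = 5/8 || 1/4 = 5/8
x_1 -> (x_3 || x_2) = 3/4 -> 5/8 = 7/8
(x_2 && (x_2 && x_1)) || (x_1 -> (x_3 || x_2)) = 1/4 || 7/8 = 7/8
!(!x_1 || x_1) -> ((x_2 && (x_2 && x_1)) || (x_1 -> (x_3 || x_2))) = 1/4 -> 7/8 = 1
((!x_2 && (x_2 && x_2)) -> (x_2 -> x_2)) -> (!(!x_1 || x_1) -> ((x_2 && (x_2 && x_1)) || (x_1 -> (x_3 || x_2)))) = 1 -> 1 = 1
x_2 || x_1 = 1/4 || 3/4 = 3/4
x_3 && x_1 = 5/8 && 3/4 = 5/8
(x_2 || x_1) -> (x_3 && x_1) = 3/4 -> 5/8 = 7/8
!((x_2 || x_1) -> (x_3 && x_1)) = !7/8 = 1/8
!!((x_2 || x_1) -> (x_3 && x_1)) = !1/8 = 7/8
x_2 -> x_3 = 1/4 -> 5/8 = 1
x_1 -> x_1 = 3/4 -> 3/4 = 1
(x_2 -> x_3) && (x_1 -> x_1) = 1 && 1 = 1
!((x_2 -> x_3) && (x_1 -> x_1)) = !1 = 0
!x_1 = !3/4 = 1/4
!x_1 -> x_3 = 1/4 -> 5/8 = 1
!x_3 = !5/8 = 3/8
x_3 && !x_3 = 5/8 && 3/8 = 3/8
(!x_1 -> x_3) && (x_3 && !x_3) = 1 && 3/8 = 3/8
!((x_2 -> x_3) && (x_1 -> x_1)) || ((!x_1 -> x_3) && (x_3 && !x_3)) = 0 || 3/8 = 3/8
!!((x_2 || x_1) -> (x_3 && x_1)) || (!((x_2 -> x_3) && (x_1 -> x_1)) || ((!x_1 -> x_3) && (x_3 && !x_3))) = 7/8 || 3/8 = 7/8
(((!x_2 && (x_2 && x_2)) -> (x_2 -> x_2)) -> (!(!x_1 || x_1) -> ((x_2 && (x_2 && x_1)) || (x_1 -> (x_3 || x_2))))) -> (!!((x_2 || x_1) -> (x_3 && x_1)) || (!((x_2 -> x_3) && (x_1 -> x_1)) || ((!x_1 -> x_3) && (x_3 && !x_3)))) = 1 -> 7/8 = 7/8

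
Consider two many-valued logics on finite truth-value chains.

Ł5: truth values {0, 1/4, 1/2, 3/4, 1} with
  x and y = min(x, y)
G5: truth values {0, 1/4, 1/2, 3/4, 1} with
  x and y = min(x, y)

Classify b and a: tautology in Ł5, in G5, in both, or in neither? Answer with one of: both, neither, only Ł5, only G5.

neither

In Ł5: at a = 0, b = 0 the value is 0 — not a tautology.
In G5: at a = 0, b = 0 the value is 0 — not a tautology.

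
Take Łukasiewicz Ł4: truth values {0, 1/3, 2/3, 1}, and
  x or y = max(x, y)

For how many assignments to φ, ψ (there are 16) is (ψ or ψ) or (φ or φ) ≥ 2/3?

φ = 0, ψ = 0 ↦ 0  <
φ = 0, ψ = 1/3 ↦ 1/3  <
φ = 0, ψ = 2/3 ↦ 2/3  ≥
φ = 0, ψ = 1 ↦ 1  ≥
φ = 1/3, ψ = 0 ↦ 1/3  <
φ = 1/3, ψ = 1/3 ↦ 1/3  <
φ = 1/3, ψ = 2/3 ↦ 2/3  ≥
φ = 1/3, ψ = 1 ↦ 1  ≥
φ = 2/3, ψ = 0 ↦ 2/3  ≥
φ = 2/3, ψ = 1/3 ↦ 2/3  ≥
φ = 2/3, ψ = 2/3 ↦ 2/3  ≥
φ = 2/3, ψ = 1 ↦ 1  ≥
φ = 1, ψ = 0 ↦ 1  ≥
φ = 1, ψ = 1/3 ↦ 1  ≥
φ = 1, ψ = 2/3 ↦ 1  ≥
φ = 1, ψ = 1 ↦ 1  ≥
So 12 of the 16 assignments meet the threshold.

12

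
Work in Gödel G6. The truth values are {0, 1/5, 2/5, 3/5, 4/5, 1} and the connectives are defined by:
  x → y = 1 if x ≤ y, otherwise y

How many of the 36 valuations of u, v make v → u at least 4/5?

22

value 1: 21 assignments (counts)
value 4/5: 1 assignment (counts)
value 3/5: 2 assignments
value 2/5: 3 assignments
value 1/5: 4 assignments
value 0: 5 assignments
So 22 of the 36 assignments meet the threshold.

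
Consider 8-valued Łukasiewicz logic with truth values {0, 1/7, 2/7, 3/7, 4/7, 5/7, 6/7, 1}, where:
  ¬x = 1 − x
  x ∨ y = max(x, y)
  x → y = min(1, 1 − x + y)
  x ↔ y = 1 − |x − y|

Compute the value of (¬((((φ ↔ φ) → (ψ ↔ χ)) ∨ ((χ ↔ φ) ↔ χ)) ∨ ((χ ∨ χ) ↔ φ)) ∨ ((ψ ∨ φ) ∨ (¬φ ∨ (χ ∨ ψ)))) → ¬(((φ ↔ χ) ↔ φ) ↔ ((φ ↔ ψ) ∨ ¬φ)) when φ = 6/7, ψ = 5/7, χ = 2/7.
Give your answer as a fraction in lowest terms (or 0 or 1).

3/7

φ ↔ φ = 6/7 ↔ 6/7 = 1
ψ ↔ χ = 5/7 ↔ 2/7 = 4/7
(φ ↔ φ) → (ψ ↔ χ) = 1 → 4/7 = 4/7
χ ↔ φ = 2/7 ↔ 6/7 = 3/7
(χ ↔ φ) ↔ χ = 3/7 ↔ 2/7 = 6/7
((φ ↔ φ) → (ψ ↔ χ)) ∨ ((χ ↔ φ) ↔ χ) = 4/7 ∨ 6/7 = 6/7
χ ∨ χ = 2/7 ∨ 2/7 = 2/7
(χ ∨ χ) ↔ φ = 2/7 ↔ 6/7 = 3/7
(((φ ↔ φ) → (ψ ↔ χ)) ∨ ((χ ↔ φ) ↔ χ)) ∨ ((χ ∨ χ) ↔ φ) = 6/7 ∨ 3/7 = 6/7
¬((((φ ↔ φ) → (ψ ↔ χ)) ∨ ((χ ↔ φ) ↔ χ)) ∨ ((χ ∨ χ) ↔ φ)) = ¬6/7 = 1/7
ψ ∨ φ = 5/7 ∨ 6/7 = 6/7
¬φ = ¬6/7 = 1/7
χ ∨ ψ = 2/7 ∨ 5/7 = 5/7
¬φ ∨ (χ ∨ ψ) = 1/7 ∨ 5/7 = 5/7
(ψ ∨ φ) ∨ (¬φ ∨ (χ ∨ ψ)) = 6/7 ∨ 5/7 = 6/7
¬((((φ ↔ φ) → (ψ ↔ χ)) ∨ ((χ ↔ φ) ↔ χ)) ∨ ((χ ∨ χ) ↔ φ)) ∨ ((ψ ∨ φ) ∨ (¬φ ∨ (χ ∨ ψ))) = 1/7 ∨ 6/7 = 6/7
φ ↔ χ = 6/7 ↔ 2/7 = 3/7
(φ ↔ χ) ↔ φ = 3/7 ↔ 6/7 = 4/7
φ ↔ ψ = 6/7 ↔ 5/7 = 6/7
¬φ = ¬6/7 = 1/7
(φ ↔ ψ) ∨ ¬φ = 6/7 ∨ 1/7 = 6/7
((φ ↔ χ) ↔ φ) ↔ ((φ ↔ ψ) ∨ ¬φ) = 4/7 ↔ 6/7 = 5/7
¬(((φ ↔ χ) ↔ φ) ↔ ((φ ↔ ψ) ∨ ¬φ)) = ¬5/7 = 2/7
(¬((((φ ↔ φ) → (ψ ↔ χ)) ∨ ((χ ↔ φ) ↔ χ)) ∨ ((χ ∨ χ) ↔ φ)) ∨ ((ψ ∨ φ) ∨ (¬φ ∨ (χ ∨ ψ)))) → ¬(((φ ↔ χ) ↔ φ) ↔ ((φ ↔ ψ) ∨ ¬φ)) = 6/7 → 2/7 = 3/7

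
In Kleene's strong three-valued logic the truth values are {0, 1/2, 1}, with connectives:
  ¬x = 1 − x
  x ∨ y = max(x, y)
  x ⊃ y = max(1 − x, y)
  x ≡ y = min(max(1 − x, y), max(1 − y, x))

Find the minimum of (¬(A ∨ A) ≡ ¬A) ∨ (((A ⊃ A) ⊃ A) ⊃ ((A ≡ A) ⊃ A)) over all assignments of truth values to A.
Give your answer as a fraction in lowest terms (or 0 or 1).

1/2

Take A = 1/2:
A ∨ A = 1/2 ∨ 1/2 = 1/2
¬(A ∨ A) = ¬1/2 = 1/2
¬A = ¬1/2 = 1/2
¬(A ∨ A) ≡ ¬A = 1/2 ≡ 1/2 = 1/2
A ⊃ A = 1/2 ⊃ 1/2 = 1/2
(A ⊃ A) ⊃ A = 1/2 ⊃ 1/2 = 1/2
A ≡ A = 1/2 ≡ 1/2 = 1/2
(A ≡ A) ⊃ A = 1/2 ⊃ 1/2 = 1/2
((A ⊃ A) ⊃ A) ⊃ ((A ≡ A) ⊃ A) = 1/2 ⊃ 1/2 = 1/2
(¬(A ∨ A) ≡ ¬A) ∨ (((A ⊃ A) ⊃ A) ⊃ ((A ≡ A) ⊃ A)) = 1/2 ∨ 1/2 = 1/2
No assignment yields a value below 1/2, so this is the minimum.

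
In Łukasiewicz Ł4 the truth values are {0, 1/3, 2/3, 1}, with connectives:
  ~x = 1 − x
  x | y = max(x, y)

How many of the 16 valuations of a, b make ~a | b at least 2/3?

a = 0, b = 0 ↦ 1  ≥
a = 0, b = 1/3 ↦ 1  ≥
a = 0, b = 2/3 ↦ 1  ≥
a = 0, b = 1 ↦ 1  ≥
a = 1/3, b = 0 ↦ 2/3  ≥
a = 1/3, b = 1/3 ↦ 2/3  ≥
a = 1/3, b = 2/3 ↦ 2/3  ≥
a = 1/3, b = 1 ↦ 1  ≥
a = 2/3, b = 0 ↦ 1/3  <
a = 2/3, b = 1/3 ↦ 1/3  <
a = 2/3, b = 2/3 ↦ 2/3  ≥
a = 2/3, b = 1 ↦ 1  ≥
a = 1, b = 0 ↦ 0  <
a = 1, b = 1/3 ↦ 1/3  <
a = 1, b = 2/3 ↦ 2/3  ≥
a = 1, b = 1 ↦ 1  ≥
So 12 of the 16 assignments meet the threshold.

12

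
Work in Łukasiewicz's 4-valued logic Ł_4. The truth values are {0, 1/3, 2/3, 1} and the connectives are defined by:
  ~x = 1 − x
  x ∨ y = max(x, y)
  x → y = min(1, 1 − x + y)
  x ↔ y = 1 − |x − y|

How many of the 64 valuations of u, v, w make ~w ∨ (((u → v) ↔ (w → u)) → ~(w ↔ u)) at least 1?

value 1: 35 assignments (counts)
value 2/3: 21 assignments
value 1/3: 7 assignments
value 0: 1 assignment
So 35 of the 64 assignments meet the threshold.

35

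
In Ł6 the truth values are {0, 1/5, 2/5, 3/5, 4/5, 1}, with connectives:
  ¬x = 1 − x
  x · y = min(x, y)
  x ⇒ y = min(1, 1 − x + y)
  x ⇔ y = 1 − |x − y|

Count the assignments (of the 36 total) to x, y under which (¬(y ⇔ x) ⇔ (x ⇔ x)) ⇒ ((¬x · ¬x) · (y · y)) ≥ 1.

24

value 1: 24 assignments (counts)
value 4/5: 4 assignments
value 3/5: 3 assignments
value 2/5: 2 assignments
value 1/5: 2 assignments
value 0: 1 assignment
So 24 of the 36 assignments meet the threshold.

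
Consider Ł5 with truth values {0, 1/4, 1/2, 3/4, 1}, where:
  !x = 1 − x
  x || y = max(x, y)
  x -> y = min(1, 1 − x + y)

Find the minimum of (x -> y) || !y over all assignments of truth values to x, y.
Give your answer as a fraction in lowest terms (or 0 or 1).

Take x = 1, y = 1/2:
x -> y = 1 -> 1/2 = 1/2
!y = !1/2 = 1/2
(x -> y) || !y = 1/2 || 1/2 = 1/2
No assignment yields a value below 1/2, so this is the minimum.

1/2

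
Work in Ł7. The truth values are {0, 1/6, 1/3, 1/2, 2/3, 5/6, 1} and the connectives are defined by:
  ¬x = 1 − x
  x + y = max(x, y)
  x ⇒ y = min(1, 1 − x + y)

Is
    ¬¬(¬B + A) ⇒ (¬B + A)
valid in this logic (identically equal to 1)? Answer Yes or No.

Yes

At A = 1/3, B = 1/6, for instance:
¬B = ¬1/6 = 5/6
¬B + A = 5/6 + 1/3 = 5/6
¬(¬B + A) = ¬5/6 = 1/6
¬¬(¬B + A) = ¬1/6 = 5/6
¬¬(¬B + A) ⇒ (¬B + A) = 5/6 ⇒ 5/6 = 1
and checking the remaining 48 assignments likewise gives ≥ 1 in every case.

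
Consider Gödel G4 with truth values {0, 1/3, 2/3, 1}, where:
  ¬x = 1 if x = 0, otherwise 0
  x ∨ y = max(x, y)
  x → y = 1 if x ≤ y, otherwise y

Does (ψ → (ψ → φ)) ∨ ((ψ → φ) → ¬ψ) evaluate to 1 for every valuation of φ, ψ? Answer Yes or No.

No

Counterexample: take φ = 1/3, ψ = 2/3.
ψ → φ = 2/3 → 1/3 = 1/3
ψ → (ψ → φ) = 2/3 → 1/3 = 1/3
ψ → φ = 2/3 → 1/3 = 1/3
¬ψ = ¬2/3 = 0
(ψ → φ) → ¬ψ = 1/3 → 0 = 0
(ψ → (ψ → φ)) ∨ ((ψ → φ) → ¬ψ) = 1/3 ∨ 0 = 1/3
This gives 1/3 ≠ 1.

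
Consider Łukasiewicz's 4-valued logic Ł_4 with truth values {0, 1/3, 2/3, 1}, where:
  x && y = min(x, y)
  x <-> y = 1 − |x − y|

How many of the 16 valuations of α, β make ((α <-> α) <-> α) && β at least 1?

1

α = 0, β = 0 ↦ 0  <
α = 0, β = 1/3 ↦ 0  <
α = 0, β = 2/3 ↦ 0  <
α = 0, β = 1 ↦ 0  <
α = 1/3, β = 0 ↦ 0  <
α = 1/3, β = 1/3 ↦ 1/3  <
α = 1/3, β = 2/3 ↦ 1/3  <
α = 1/3, β = 1 ↦ 1/3  <
α = 2/3, β = 0 ↦ 0  <
α = 2/3, β = 1/3 ↦ 1/3  <
α = 2/3, β = 2/3 ↦ 2/3  <
α = 2/3, β = 1 ↦ 2/3  <
α = 1, β = 0 ↦ 0  <
α = 1, β = 1/3 ↦ 1/3  <
α = 1, β = 2/3 ↦ 2/3  <
α = 1, β = 1 ↦ 1  ≥
So 1 of the 16 assignments meets the threshold.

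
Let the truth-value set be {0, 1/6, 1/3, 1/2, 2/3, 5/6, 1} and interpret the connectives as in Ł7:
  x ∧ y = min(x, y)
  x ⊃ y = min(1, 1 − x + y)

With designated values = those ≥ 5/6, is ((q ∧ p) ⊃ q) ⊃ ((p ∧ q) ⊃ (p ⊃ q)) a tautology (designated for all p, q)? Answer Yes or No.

Yes

At p = 2/3, q = 0, for instance:
q ∧ p = 0 ∧ 2/3 = 0
(q ∧ p) ⊃ q = 0 ⊃ 0 = 1
p ∧ q = 2/3 ∧ 0 = 0
p ⊃ q = 2/3 ⊃ 0 = 1/3
(p ∧ q) ⊃ (p ⊃ q) = 0 ⊃ 1/3 = 1
((q ∧ p) ⊃ q) ⊃ ((p ∧ q) ⊃ (p ⊃ q)) = 1 ⊃ 1 = 1
and checking the remaining 48 assignments likewise gives ≥ 5/6 in every case.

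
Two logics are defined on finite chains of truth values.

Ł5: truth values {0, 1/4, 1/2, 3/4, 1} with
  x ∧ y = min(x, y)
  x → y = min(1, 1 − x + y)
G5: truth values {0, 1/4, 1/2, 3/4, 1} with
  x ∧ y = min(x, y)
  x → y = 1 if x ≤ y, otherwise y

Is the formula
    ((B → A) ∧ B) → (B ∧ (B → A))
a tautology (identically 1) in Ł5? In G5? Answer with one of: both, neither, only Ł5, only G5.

In Ł5: every assignment gives 1 — tautology.
In G5: every assignment gives 1 — tautology.

both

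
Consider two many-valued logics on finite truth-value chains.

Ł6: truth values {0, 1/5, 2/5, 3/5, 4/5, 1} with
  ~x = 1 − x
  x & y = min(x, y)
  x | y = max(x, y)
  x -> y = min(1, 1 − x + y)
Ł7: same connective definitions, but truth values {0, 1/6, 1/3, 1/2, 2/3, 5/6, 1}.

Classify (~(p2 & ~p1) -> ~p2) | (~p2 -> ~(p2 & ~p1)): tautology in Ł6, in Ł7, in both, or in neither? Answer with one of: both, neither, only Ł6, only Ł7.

In Ł6: every assignment gives 1 — tautology.
In Ł7: every assignment gives 1 — tautology.

both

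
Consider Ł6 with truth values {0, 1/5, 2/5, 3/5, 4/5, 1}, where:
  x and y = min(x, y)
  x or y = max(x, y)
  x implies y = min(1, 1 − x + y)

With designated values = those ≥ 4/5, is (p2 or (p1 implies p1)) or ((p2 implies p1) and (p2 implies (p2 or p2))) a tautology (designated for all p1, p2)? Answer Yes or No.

At p1 = 3/5, p2 = 1, for instance:
p1 implies p1 = 3/5 implies 3/5 = 1
p2 or (p1 implies p1) = 1 or 1 = 1
p2 implies p1 = 1 implies 3/5 = 3/5
p2 or p2 = 1 or 1 = 1
p2 implies (p2 or p2) = 1 implies 1 = 1
(p2 implies p1) and (p2 implies (p2 or p2)) = 3/5 and 1 = 3/5
(p2 or (p1 implies p1)) or ((p2 implies p1) and (p2 implies (p2 or p2))) = 1 or 3/5 = 1
and checking the remaining 35 assignments likewise gives ≥ 4/5 in every case.

Yes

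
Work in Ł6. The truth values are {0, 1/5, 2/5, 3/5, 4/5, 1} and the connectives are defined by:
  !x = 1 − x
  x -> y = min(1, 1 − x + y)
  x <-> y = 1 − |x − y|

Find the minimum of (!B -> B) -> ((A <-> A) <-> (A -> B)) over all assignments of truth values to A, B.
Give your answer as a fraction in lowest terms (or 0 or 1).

Take A = 1, B = 2/5:
!B = !2/5 = 3/5
!B -> B = 3/5 -> 2/5 = 4/5
A <-> A = 1 <-> 1 = 1
A -> B = 1 -> 2/5 = 2/5
(A <-> A) <-> (A -> B) = 1 <-> 2/5 = 2/5
(!B -> B) -> ((A <-> A) <-> (A -> B)) = 4/5 -> 2/5 = 3/5
No assignment yields a value below 3/5, so this is the minimum.

3/5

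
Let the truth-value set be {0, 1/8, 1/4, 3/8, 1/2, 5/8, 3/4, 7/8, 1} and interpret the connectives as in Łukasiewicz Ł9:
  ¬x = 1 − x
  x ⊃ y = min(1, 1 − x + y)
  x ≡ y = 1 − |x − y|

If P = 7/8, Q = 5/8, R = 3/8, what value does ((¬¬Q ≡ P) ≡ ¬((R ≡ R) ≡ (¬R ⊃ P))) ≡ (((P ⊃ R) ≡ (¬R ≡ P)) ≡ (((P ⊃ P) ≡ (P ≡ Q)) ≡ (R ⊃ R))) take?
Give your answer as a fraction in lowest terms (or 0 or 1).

1/4

¬Q = ¬5/8 = 3/8
¬¬Q = ¬3/8 = 5/8
¬¬Q ≡ P = 5/8 ≡ 7/8 = 3/4
R ≡ R = 3/8 ≡ 3/8 = 1
¬R = ¬3/8 = 5/8
¬R ⊃ P = 5/8 ⊃ 7/8 = 1
(R ≡ R) ≡ (¬R ⊃ P) = 1 ≡ 1 = 1
¬((R ≡ R) ≡ (¬R ⊃ P)) = ¬1 = 0
(¬¬Q ≡ P) ≡ ¬((R ≡ R) ≡ (¬R ⊃ P)) = 3/4 ≡ 0 = 1/4
P ⊃ R = 7/8 ⊃ 3/8 = 1/2
¬R = ¬3/8 = 5/8
¬R ≡ P = 5/8 ≡ 7/8 = 3/4
(P ⊃ R) ≡ (¬R ≡ P) = 1/2 ≡ 3/4 = 3/4
P ⊃ P = 7/8 ⊃ 7/8 = 1
P ≡ Q = 7/8 ≡ 5/8 = 3/4
(P ⊃ P) ≡ (P ≡ Q) = 1 ≡ 3/4 = 3/4
R ⊃ R = 3/8 ⊃ 3/8 = 1
((P ⊃ P) ≡ (P ≡ Q)) ≡ (R ⊃ R) = 3/4 ≡ 1 = 3/4
((P ⊃ R) ≡ (¬R ≡ P)) ≡ (((P ⊃ P) ≡ (P ≡ Q)) ≡ (R ⊃ R)) = 3/4 ≡ 3/4 = 1
((¬¬Q ≡ P) ≡ ¬((R ≡ R) ≡ (¬R ⊃ P))) ≡ (((P ⊃ R) ≡ (¬R ≡ P)) ≡ (((P ⊃ P) ≡ (P ≡ Q)) ≡ (R ⊃ R))) = 1/4 ≡ 1 = 1/4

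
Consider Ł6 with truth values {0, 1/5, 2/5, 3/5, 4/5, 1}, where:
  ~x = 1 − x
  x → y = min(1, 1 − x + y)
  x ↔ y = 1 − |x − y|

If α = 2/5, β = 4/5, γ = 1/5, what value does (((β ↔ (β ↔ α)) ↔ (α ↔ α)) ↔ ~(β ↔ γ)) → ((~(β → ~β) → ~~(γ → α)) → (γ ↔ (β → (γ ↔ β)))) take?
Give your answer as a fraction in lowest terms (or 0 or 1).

4/5

β ↔ α = 4/5 ↔ 2/5 = 3/5
β ↔ (β ↔ α) = 4/5 ↔ 3/5 = 4/5
α ↔ α = 2/5 ↔ 2/5 = 1
(β ↔ (β ↔ α)) ↔ (α ↔ α) = 4/5 ↔ 1 = 4/5
β ↔ γ = 4/5 ↔ 1/5 = 2/5
~(β ↔ γ) = ~2/5 = 3/5
((β ↔ (β ↔ α)) ↔ (α ↔ α)) ↔ ~(β ↔ γ) = 4/5 ↔ 3/5 = 4/5
~β = ~4/5 = 1/5
β → ~β = 4/5 → 1/5 = 2/5
~(β → ~β) = ~2/5 = 3/5
γ → α = 1/5 → 2/5 = 1
~(γ → α) = ~1 = 0
~~(γ → α) = ~0 = 1
~(β → ~β) → ~~(γ → α) = 3/5 → 1 = 1
γ ↔ β = 1/5 ↔ 4/5 = 2/5
β → (γ ↔ β) = 4/5 → 2/5 = 3/5
γ ↔ (β → (γ ↔ β)) = 1/5 ↔ 3/5 = 3/5
(~(β → ~β) → ~~(γ → α)) → (γ ↔ (β → (γ ↔ β))) = 1 → 3/5 = 3/5
(((β ↔ (β ↔ α)) ↔ (α ↔ α)) ↔ ~(β ↔ γ)) → ((~(β → ~β) → ~~(γ → α)) → (γ ↔ (β → (γ ↔ β)))) = 4/5 → 3/5 = 4/5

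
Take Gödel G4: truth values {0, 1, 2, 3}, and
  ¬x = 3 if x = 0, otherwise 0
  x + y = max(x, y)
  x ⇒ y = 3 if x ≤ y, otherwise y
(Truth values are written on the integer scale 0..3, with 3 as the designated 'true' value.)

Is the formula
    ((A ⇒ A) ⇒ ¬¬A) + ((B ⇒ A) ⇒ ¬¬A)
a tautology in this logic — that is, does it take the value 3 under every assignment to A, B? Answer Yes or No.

No

Counterexample: take A = 0, B = 0.
A ⇒ A = 0 ⇒ 0 = 3
¬A = ¬0 = 3
¬¬A = ¬3 = 0
(A ⇒ A) ⇒ ¬¬A = 3 ⇒ 0 = 0
B ⇒ A = 0 ⇒ 0 = 3
¬A = ¬0 = 3
¬¬A = ¬3 = 0
(B ⇒ A) ⇒ ¬¬A = 3 ⇒ 0 = 0
((A ⇒ A) ⇒ ¬¬A) + ((B ⇒ A) ⇒ ¬¬A) = 0 + 0 = 0
This gives 0 ≠ 3.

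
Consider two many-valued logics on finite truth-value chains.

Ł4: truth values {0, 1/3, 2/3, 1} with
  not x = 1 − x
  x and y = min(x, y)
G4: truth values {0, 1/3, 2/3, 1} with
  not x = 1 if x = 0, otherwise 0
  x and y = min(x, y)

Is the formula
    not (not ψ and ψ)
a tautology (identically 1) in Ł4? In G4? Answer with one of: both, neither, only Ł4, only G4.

In Ł4: at ψ = 1/3 the value is 2/3 — not a tautology.
In G4: every assignment gives 1 — tautology.

only G4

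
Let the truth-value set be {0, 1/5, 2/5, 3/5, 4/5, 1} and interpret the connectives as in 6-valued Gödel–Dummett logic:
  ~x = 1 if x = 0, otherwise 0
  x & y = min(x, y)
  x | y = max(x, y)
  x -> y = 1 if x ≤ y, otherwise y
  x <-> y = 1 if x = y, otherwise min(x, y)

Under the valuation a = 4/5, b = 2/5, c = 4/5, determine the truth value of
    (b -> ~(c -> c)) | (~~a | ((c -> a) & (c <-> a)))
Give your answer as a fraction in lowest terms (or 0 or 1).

1

c -> c = 4/5 -> 4/5 = 1
~(c -> c) = ~1 = 0
b -> ~(c -> c) = 2/5 -> 0 = 0
~a = ~4/5 = 0
~~a = ~0 = 1
c -> a = 4/5 -> 4/5 = 1
c <-> a = 4/5 <-> 4/5 = 1
(c -> a) & (c <-> a) = 1 & 1 = 1
~~a | ((c -> a) & (c <-> a)) = 1 | 1 = 1
(b -> ~(c -> c)) | (~~a | ((c -> a) & (c <-> a))) = 0 | 1 = 1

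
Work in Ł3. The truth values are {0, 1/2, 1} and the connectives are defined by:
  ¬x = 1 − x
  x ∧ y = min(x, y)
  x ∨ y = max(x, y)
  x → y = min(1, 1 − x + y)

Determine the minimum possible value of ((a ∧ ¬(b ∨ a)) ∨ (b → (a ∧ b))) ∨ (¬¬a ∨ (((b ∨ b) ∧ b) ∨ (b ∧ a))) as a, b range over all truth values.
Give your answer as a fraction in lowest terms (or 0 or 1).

Take a = 0, b = 1/2:
b ∨ a = 1/2 ∨ 0 = 1/2
¬(b ∨ a) = ¬1/2 = 1/2
a ∧ ¬(b ∨ a) = 0 ∧ 1/2 = 0
a ∧ b = 0 ∧ 1/2 = 0
b → (a ∧ b) = 1/2 → 0 = 1/2
(a ∧ ¬(b ∨ a)) ∨ (b → (a ∧ b)) = 0 ∨ 1/2 = 1/2
¬a = ¬0 = 1
¬¬a = ¬1 = 0
b ∨ b = 1/2 ∨ 1/2 = 1/2
(b ∨ b) ∧ b = 1/2 ∧ 1/2 = 1/2
b ∧ a = 1/2 ∧ 0 = 0
((b ∨ b) ∧ b) ∨ (b ∧ a) = 1/2 ∨ 0 = 1/2
¬¬a ∨ (((b ∨ b) ∧ b) ∨ (b ∧ a)) = 0 ∨ 1/2 = 1/2
((a ∧ ¬(b ∨ a)) ∨ (b → (a ∧ b))) ∨ (¬¬a ∨ (((b ∨ b) ∧ b) ∨ (b ∧ a))) = 1/2 ∨ 1/2 = 1/2
No assignment yields a value below 1/2, so this is the minimum.

1/2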